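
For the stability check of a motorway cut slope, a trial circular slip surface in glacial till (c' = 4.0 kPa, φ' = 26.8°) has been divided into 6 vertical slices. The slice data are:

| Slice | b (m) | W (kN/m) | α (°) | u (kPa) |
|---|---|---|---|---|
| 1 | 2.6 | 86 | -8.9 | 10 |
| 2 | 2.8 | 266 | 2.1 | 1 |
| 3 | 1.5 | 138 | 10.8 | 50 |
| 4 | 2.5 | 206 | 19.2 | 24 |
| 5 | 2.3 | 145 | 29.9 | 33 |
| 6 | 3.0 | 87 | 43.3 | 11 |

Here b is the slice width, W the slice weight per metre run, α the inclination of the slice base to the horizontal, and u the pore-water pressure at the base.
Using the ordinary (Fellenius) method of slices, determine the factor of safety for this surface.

Ordinary method of slices: FS = Σ[c'·Δl_i + (W_i cosα_i − u_i·Δl_i)·tanφ'] / Σ W_i sinα_i, with Δl_i = b_i / cosα_i.
Slice 1: Δl = 2.6/cos(-8.9°) = 2.632 m; N'_1 = 86·cos(-8.9°) − 10·2.632 = 58.6; c'Δl = 10.53; W sinα = -13.3
Slice 2: Δl = 2.8/cos2.1° = 2.802 m; N'_2 = 266·cos2.1° − 1·2.802 = 263.0; c'Δl = 11.21; W sinα = 9.7
Slice 3: Δl = 1.5/cos10.8° = 1.527 m; N'_3 = 138·cos10.8° − 50·1.527 = 59.2; c'Δl = 6.11; W sinα = 25.9
Slice 4: Δl = 2.5/cos19.2° = 2.647 m; N'_4 = 206·cos19.2° − 24·2.647 = 131.0; c'Δl = 10.59; W sinα = 67.7
Slice 5: Δl = 2.3/cos29.9° = 2.653 m; N'_5 = 145·cos29.9° − 33·2.653 = 38.1; c'Δl = 10.61; W sinα = 72.3
Slice 6: Δl = 3.0/cos43.3° = 4.122 m; N'_6 = 87·cos43.3° − 11·4.122 = 18.0; c'Δl = 16.49; W sinα = 59.7
Σc'Δl = 65.5 kN/m; ΣN' = 568.0 kN/m; ΣW sinα = 222.0 kN/m
Resisting = 65.5 + 568.0·tan26.8° = 65.5 + 286.9 = 352.4 kN/m
FS = 352.4 / 222.0 = 1.588

FS = 1.59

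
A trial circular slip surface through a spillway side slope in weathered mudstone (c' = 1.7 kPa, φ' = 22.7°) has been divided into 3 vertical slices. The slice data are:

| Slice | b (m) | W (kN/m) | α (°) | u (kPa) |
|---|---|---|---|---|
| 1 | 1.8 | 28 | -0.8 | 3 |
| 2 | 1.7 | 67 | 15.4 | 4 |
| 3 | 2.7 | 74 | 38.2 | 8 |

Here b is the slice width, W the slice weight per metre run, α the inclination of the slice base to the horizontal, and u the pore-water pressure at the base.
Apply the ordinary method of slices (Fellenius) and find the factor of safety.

Ordinary method of slices: FS = Σ[c'·Δl_i + (W_i cosα_i − u_i·Δl_i)·tanφ'] / Σ W_i sinα_i, with Δl_i = b_i / cosα_i.
Slice 1: Δl = 1.8/cos(-0.8°) = 1.800 m; N'_1 = 28·cos(-0.8°) − 3·1.800 = 22.6; c'Δl = 3.06; W sinα = -0.4
Slice 2: Δl = 1.7/cos15.4° = 1.763 m; N'_2 = 67·cos15.4° − 4·1.763 = 57.5; c'Δl = 3.00; W sinα = 17.8
Slice 3: Δl = 2.7/cos38.2° = 3.436 m; N'_3 = 74·cos38.2° − 8·3.436 = 30.7; c'Δl = 5.84; W sinα = 45.8
Σc'Δl = 11.9 kN/m; ΣN' = 110.8 kN/m; ΣW sinα = 63.2 kN/m
Resisting = 11.9 + 110.8·tan22.7° = 11.9 + 46.4 = 58.2 kN/m
FS = 58.2 / 63.2 = 0.922

FS = 0.92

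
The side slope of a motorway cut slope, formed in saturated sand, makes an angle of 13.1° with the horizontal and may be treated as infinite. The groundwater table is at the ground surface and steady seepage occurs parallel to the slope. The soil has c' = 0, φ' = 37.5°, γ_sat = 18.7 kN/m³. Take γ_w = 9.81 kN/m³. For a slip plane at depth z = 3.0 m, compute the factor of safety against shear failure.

With seepage parallel to the slope and the water table at the surface, the effective normal stress on the slip plane uses the buoyant unit weight γ' = γ_sat − γ_w while the driving shear stress uses γ_sat:
FS = [c' + γ' z cos²β tanφ'] / [γ_sat z sinβ cosβ]
(For c' = 0 this reduces to FS = (γ'/γ_sat)·tanφ'/tanβ.)
γ' = 18.7 − 9.81 = 8.89 kN/m³
Numerator = 0.0 + 8.89·3.0·cos²13.1°·tan37.5° = 0.0 + 8.89·3.0·0.9486·0.7673 = 19.413 kPa
Denominator = 18.7·3.0·sin13.1°·cos13.1° = 18.7·3.0·0.2267·0.9740 = 12.384 kPa
FS = 19.413 / 12.384 = 1.568

FS = 1.57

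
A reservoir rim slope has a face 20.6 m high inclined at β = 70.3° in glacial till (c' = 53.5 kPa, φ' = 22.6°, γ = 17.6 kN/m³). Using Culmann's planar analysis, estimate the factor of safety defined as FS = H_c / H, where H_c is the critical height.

H_c = (4c'/γ) · sinβ cosφ' / [1 − cos(β − φ')]
    = (4·53.5/17.6) · sin70.3°·cos22.6° / [1 − cos47.7°]
    = 12.159 · 0.8692 / 0.3270 = 32.32 m
FS = H_c / H = 32.32 / 20.6 = 1.569

FS = 1.57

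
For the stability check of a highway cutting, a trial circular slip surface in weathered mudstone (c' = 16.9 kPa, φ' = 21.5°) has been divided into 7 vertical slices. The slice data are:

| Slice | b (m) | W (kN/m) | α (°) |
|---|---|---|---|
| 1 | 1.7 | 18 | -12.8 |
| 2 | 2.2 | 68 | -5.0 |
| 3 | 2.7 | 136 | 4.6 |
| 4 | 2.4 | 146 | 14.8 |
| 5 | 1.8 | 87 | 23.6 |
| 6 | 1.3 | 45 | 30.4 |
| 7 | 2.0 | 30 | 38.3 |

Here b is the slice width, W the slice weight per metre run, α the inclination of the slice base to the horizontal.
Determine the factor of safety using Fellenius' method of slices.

FS = 3.97

Ordinary method of slices: FS = Σ[c'·Δl_i + (W_i cosα_i)·tanφ'] / Σ W_i sinα_i, with Δl_i = b_i / cosα_i.
Slice 1: Δl = 1.7/cos(-12.8°) = 1.743 m; N'_1 = 18·cos(-12.8°) = 17.6; c'Δl = 29.46; W sinα = -4.0
Slice 2: Δl = 2.2/cos(-5.0°) = 2.208 m; N'_2 = 68·cos(-5.0°) = 67.7; c'Δl = 37.32; W sinα = -5.9
Slice 3: Δl = 2.7/cos4.6° = 2.709 m; N'_3 = 136·cos4.6° = 135.6; c'Δl = 45.78; W sinα = 10.9
Slice 4: Δl = 2.4/cos14.8° = 2.482 m; N'_4 = 146·cos14.8° = 141.2; c'Δl = 41.95; W sinα = 37.3
Slice 5: Δl = 1.8/cos23.6° = 1.964 m; N'_5 = 87·cos23.6° = 79.7; c'Δl = 33.20; W sinα = 34.8
Slice 6: Δl = 1.3/cos30.4° = 1.507 m; N'_6 = 45·cos30.4° = 38.8; c'Δl = 25.47; W sinα = 22.8
Slice 7: Δl = 2.0/cos38.3° = 2.548 m; N'_7 = 30·cos38.3° = 23.5; c'Δl = 43.07; W sinα = 18.6
Σc'Δl = 256.3 kN/m; ΣN' = 504.1 kN/m; ΣW sinα = 114.5 kN/m
Resisting = 256.3 + 504.1·tan21.5° = 256.3 + 198.6 = 454.8 kN/m
FS = 454.8 / 114.5 = 3.973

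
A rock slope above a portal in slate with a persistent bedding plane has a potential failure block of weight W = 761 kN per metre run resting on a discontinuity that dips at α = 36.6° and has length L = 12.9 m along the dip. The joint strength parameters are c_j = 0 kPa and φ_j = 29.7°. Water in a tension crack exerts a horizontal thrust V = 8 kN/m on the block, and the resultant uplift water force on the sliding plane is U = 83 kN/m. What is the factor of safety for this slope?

Resolving the block weight along and normal to the plane and applying the Mohr–Coulomb strength on the joint:
N' = W cosα − U − V sinα = 761·cos36.6° − 83 − 8·sin36.6° = 523.2 kN/m
Driving force T = W sinα + V cosα = 761·sin36.6° + 8·cos36.6° = 460.1 kN/m
Resisting force R = c_j·L + N'·tanφ_j = 0·12.9 + 523.2·tan29.7° = 0.0 + 298.4 = 298.4 kN/m
FS = R / T = 298.4 / 460.1 = 0.649

FS = 0.65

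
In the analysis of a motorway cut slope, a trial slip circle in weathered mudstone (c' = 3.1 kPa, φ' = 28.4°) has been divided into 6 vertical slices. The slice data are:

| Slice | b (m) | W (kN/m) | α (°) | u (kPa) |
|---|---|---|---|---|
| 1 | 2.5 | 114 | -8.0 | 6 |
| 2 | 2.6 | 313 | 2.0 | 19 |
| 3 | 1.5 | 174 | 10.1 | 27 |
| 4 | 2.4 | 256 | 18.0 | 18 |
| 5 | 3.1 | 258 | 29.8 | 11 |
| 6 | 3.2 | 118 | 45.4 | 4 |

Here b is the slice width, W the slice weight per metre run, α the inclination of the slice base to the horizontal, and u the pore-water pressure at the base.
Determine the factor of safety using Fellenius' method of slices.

Ordinary method of slices: FS = Σ[c'·Δl_i + (W_i cosα_i − u_i·Δl_i)·tanφ'] / Σ W_i sinα_i, with Δl_i = b_i / cosα_i.
Slice 1: Δl = 2.5/cos(-8.0°) = 2.525 m; N'_1 = 114·cos(-8.0°) − 6·2.525 = 97.7; c'Δl = 7.83; W sinα = -15.9
Slice 2: Δl = 2.6/cos2.0° = 2.602 m; N'_2 = 313·cos2.0° − 19·2.602 = 263.4; c'Δl = 8.06; W sinα = 10.9
Slice 3: Δl = 1.5/cos10.1° = 1.524 m; N'_3 = 174·cos10.1° − 27·1.524 = 130.2; c'Δl = 4.72; W sinα = 30.5
Slice 4: Δl = 2.4/cos18.0° = 2.524 m; N'_4 = 256·cos18.0° − 18·2.524 = 198.0; c'Δl = 7.82; W sinα = 79.1
Slice 5: Δl = 3.1/cos29.8° = 3.572 m; N'_5 = 258·cos29.8° − 11·3.572 = 184.6; c'Δl = 11.07; W sinα = 128.2
Slice 6: Δl = 3.2/cos45.4° = 4.557 m; N'_6 = 118·cos45.4° − 4·4.557 = 64.6; c'Δl = 14.13; W sinα = 84.0
Σc'Δl = 53.6 kN/m; ΣN' = 938.5 kN/m; ΣW sinα = 316.9 kN/m
Resisting = 53.6 + 938.5·tan28.4° = 53.6 + 507.5 = 561.1 kN/m
FS = 561.1 / 316.9 = 1.771

FS = 1.77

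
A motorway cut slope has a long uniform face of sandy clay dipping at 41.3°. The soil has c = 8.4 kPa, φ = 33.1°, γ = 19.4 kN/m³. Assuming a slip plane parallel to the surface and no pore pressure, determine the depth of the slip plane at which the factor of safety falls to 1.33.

z = 1.49 m

Setting FS = 1.33 in FS = [c + γz cos²β tanφ] / [γz sinβ cosβ] and solving for z:
z = c / [γ cosβ (FS·sinβ − cosβ·tanφ)]
  = 8.4 / [19.4·cos41.3°·(1.33·sin41.3° − cos41.3°·tan33.1°)]
  = 8.4 / [19.4·0.7513·(1.33·0.6600 − 0.7513·0.6519)]
  = 8.4 / 5.6558 = 1.485 m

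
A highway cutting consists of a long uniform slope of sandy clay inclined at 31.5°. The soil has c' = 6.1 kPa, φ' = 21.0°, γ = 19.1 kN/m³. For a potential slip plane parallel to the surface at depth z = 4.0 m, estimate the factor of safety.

For an infinite slope with a slip plane parallel to the surface (no pore pressure): FS = [c' + γz cos²β tanφ'] / [γz sinβ cosβ].
γz = 19.1·4.0 = 76.40 kN/m²
Numerator = 6.1 + 76.40·cos²31.5°·tan21.0° = 6.1 + 76.40·0.7270·0.3839 = 27.421 kPa
Denominator = 76.40·sin31.5°·cos31.5° = 76.40·0.5225·0.8526 = 34.036 kPa
FS = 27.421 / 34.036 = 0.806

FS = 0.81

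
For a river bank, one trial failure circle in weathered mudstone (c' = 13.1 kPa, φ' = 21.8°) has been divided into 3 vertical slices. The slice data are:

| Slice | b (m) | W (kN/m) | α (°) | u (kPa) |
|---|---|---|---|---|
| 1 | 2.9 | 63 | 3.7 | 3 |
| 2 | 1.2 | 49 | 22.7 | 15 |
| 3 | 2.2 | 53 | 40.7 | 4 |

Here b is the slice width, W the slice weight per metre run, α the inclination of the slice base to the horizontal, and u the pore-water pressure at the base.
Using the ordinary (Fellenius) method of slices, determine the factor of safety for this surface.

FS = 2.37

Ordinary method of slices: FS = Σ[c'·Δl_i + (W_i cosα_i − u_i·Δl_i)·tanφ'] / Σ W_i sinα_i, with Δl_i = b_i / cosα_i.
Slice 1: Δl = 2.9/cos3.7° = 2.906 m; N'_1 = 63·cos3.7° − 3·2.906 = 54.2; c'Δl = 38.07; W sinα = 4.1
Slice 2: Δl = 1.2/cos22.7° = 1.301 m; N'_2 = 49·cos22.7° − 15·1.301 = 25.7; c'Δl = 17.04; W sinα = 18.9
Slice 3: Δl = 2.2/cos40.7° = 2.902 m; N'_3 = 53·cos40.7° − 4·2.902 = 28.6; c'Δl = 38.01; W sinα = 34.6
Σc'Δl = 93.1 kN/m; ΣN' = 108.4 kN/m; ΣW sinα = 57.5 kN/m
Resisting = 93.1 + 108.4·tan21.8° = 93.1 + 43.4 = 136.5 kN/m
FS = 136.5 / 57.5 = 2.372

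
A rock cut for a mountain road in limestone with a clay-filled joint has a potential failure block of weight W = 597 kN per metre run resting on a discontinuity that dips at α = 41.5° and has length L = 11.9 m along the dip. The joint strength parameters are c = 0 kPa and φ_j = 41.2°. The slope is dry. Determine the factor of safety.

Resolving the block weight along and normal to the plane and applying the Mohr–Coulomb strength on the joint:
N' = W cosα = 597·cos41.5° = 447.1 kN/m
Driving force T = W sinα = 597·sin41.5° = 395.6 kN/m
Resisting force R = c·L + N'·tanφ_j = 0·11.9 + 447.1·tan41.2° = 0.0 + 391.4 = 391.4 kN/m
FS = R / T = 391.4 / 395.6 = 0.989

FS = 0.99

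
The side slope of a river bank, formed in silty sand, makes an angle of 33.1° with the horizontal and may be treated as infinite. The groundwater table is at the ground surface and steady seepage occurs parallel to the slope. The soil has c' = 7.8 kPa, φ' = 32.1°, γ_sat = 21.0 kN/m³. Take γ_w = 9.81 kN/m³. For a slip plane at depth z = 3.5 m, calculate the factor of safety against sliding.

With seepage parallel to the slope and the water table at the surface, the effective normal stress on the slip plane uses the buoyant unit weight γ' = γ_sat − γ_w while the driving shear stress uses γ_sat:
FS = [c' + γ' z cos²β tanφ'] / [γ_sat z sinβ cosβ]
γ' = 21.0 − 9.81 = 11.19 kN/m³
Numerator = 7.8 + 11.19·3.5·cos²33.1°·tan32.1° = 7.8 + 11.19·3.5·0.7018·0.6273 = 25.041 kPa
Denominator = 21.0·3.5·sin33.1°·cos33.1° = 21.0·3.5·0.5461·0.8377 = 33.625 kPa
FS = 25.041 / 33.625 = 0.745

FS = 0.74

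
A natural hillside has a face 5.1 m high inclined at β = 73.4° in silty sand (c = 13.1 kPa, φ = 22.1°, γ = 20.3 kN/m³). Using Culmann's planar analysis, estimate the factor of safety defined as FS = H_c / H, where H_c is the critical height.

H_c = (4c/γ) · sinβ cosφ / [1 − cos(β − φ)]
    = (4·13.1/20.3) · sin73.4°·cos22.1° / [1 − cos51.3°]
    = 2.581 · 0.8879 / 0.3748 = 6.12 m
FS = H_c / H = 6.12 / 5.1 = 1.199

FS = 1.20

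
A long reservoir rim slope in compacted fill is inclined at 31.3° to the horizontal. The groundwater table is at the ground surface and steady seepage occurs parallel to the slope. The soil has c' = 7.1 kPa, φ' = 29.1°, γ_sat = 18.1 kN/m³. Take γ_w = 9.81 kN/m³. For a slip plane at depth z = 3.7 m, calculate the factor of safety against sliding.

With seepage parallel to the slope and the water table at the surface, the effective normal stress on the slip plane uses the buoyant unit weight γ' = γ_sat − γ_w while the driving shear stress uses γ_sat:
FS = [c' + γ' z cos²β tanφ'] / [γ_sat z sinβ cosβ]
γ' = 18.1 − 9.81 = 8.29 kN/m³
Numerator = 7.1 + 8.29·3.7·cos²31.3°·tan29.1° = 7.1 + 8.29·3.7·0.7301·0.5566 = 19.565 kPa
Denominator = 18.1·3.7·sin31.3°·cos31.3° = 18.1·3.7·0.5195·0.8545 = 29.728 kPa
FS = 19.565 / 29.728 = 0.658

FS = 0.66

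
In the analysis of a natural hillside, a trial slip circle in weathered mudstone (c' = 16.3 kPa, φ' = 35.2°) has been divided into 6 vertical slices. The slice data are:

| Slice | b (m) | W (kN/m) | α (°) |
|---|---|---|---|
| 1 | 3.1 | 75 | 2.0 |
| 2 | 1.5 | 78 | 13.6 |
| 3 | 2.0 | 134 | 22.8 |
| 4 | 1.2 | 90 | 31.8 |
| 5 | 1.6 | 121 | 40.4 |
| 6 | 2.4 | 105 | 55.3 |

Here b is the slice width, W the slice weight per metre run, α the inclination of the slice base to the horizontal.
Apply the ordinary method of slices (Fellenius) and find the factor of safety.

Ordinary method of slices: FS = Σ[c'·Δl_i + (W_i cosα_i)·tanφ'] / Σ W_i sinα_i, with Δl_i = b_i / cosα_i.
Slice 1: Δl = 3.1/cos2.0° = 3.102 m; N'_1 = 75·cos2.0° = 75.0; c'Δl = 50.56; W sinα = 2.6
Slice 2: Δl = 1.5/cos13.6° = 1.543 m; N'_2 = 78·cos13.6° = 75.8; c'Δl = 25.16; W sinα = 18.3
Slice 3: Δl = 2.0/cos22.8° = 2.170 m; N'_3 = 134·cos22.8° = 123.5; c'Δl = 35.36; W sinα = 51.9
Slice 4: Δl = 1.2/cos31.8° = 1.412 m; N'_4 = 90·cos31.8° = 76.5; c'Δl = 23.01; W sinα = 47.4
Slice 5: Δl = 1.6/cos40.4° = 2.101 m; N'_5 = 121·cos40.4° = 92.1; c'Δl = 34.25; W sinα = 78.4
Slice 6: Δl = 2.4/cos55.3° = 4.216 m; N'_6 = 105·cos55.3° = 59.8; c'Δl = 68.72; W sinα = 86.3
Σc'Δl = 237.1 kN/m; ΣN' = 502.7 kN/m; ΣW sinα = 285.1 kN/m
Resisting = 237.1 + 502.7·tan35.2° = 237.1 + 354.6 = 591.7 kN/m
FS = 591.7 / 285.1 = 2.076

FS = 2.08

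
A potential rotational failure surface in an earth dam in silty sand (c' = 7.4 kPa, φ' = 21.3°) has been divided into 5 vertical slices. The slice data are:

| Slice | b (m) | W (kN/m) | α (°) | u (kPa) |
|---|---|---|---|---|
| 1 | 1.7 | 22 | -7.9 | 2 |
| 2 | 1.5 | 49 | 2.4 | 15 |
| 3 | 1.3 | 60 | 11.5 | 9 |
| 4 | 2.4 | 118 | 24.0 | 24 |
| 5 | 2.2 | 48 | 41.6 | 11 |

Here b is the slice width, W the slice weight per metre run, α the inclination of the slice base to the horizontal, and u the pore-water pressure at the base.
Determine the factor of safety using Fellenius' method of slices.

FS = 1.42

Ordinary method of slices: FS = Σ[c'·Δl_i + (W_i cosα_i − u_i·Δl_i)·tanφ'] / Σ W_i sinα_i, with Δl_i = b_i / cosα_i.
Slice 1: Δl = 1.7/cos(-7.9°) = 1.716 m; N'_1 = 22·cos(-7.9°) − 2·1.716 = 18.4; c'Δl = 12.70; W sinα = -3.0
Slice 2: Δl = 1.5/cos2.4° = 1.501 m; N'_2 = 49·cos2.4° − 15·1.501 = 26.4; c'Δl = 11.11; W sinα = 2.1
Slice 3: Δl = 1.3/cos11.5° = 1.327 m; N'_3 = 60·cos11.5° − 9·1.327 = 46.9; c'Δl = 9.82; W sinα = 12.0
Slice 4: Δl = 2.4/cos24.0° = 2.627 m; N'_4 = 118·cos24.0° − 24·2.627 = 44.7; c'Δl = 19.44; W sinα = 48.0
Slice 5: Δl = 2.2/cos41.6° = 2.942 m; N'_5 = 48·cos41.6° − 11·2.942 = 3.5; c'Δl = 21.77; W sinα = 31.9
Σc'Δl = 74.8 kN/m; ΣN' = 139.9 kN/m; ΣW sinα = 90.9 kN/m
Resisting = 74.8 + 139.9·tan21.3° = 74.8 + 54.6 = 129.4 kN/m
FS = 129.4 / 90.9 = 1.424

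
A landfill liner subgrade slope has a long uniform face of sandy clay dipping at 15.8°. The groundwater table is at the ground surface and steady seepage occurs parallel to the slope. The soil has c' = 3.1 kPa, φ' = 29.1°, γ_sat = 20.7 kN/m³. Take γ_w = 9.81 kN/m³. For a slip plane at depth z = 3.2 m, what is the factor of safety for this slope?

With seepage parallel to the slope and the water table at the surface, the effective normal stress on the slip plane uses the buoyant unit weight γ' = γ_sat − γ_w while the driving shear stress uses γ_sat:
FS = [c' + γ' z cos²β tanφ'] / [γ_sat z sinβ cosβ]
γ' = 20.7 − 9.81 = 10.89 kN/m³
Numerator = 3.1 + 10.89·3.2·cos²15.8°·tan29.1° = 3.1 + 10.89·3.2·0.9259·0.5566 = 21.058 kPa
Denominator = 20.7·3.2·sin15.8°·cos15.8° = 20.7·3.2·0.2723·0.9622 = 17.354 kPa
FS = 21.058 / 17.354 = 1.213

FS = 1.21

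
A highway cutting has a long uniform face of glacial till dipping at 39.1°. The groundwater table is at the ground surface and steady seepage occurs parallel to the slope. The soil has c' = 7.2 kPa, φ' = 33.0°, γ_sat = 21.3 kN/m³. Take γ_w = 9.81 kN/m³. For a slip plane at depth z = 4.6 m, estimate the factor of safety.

FS = 0.58

With seepage parallel to the slope and the water table at the surface, the effective normal stress on the slip plane uses the buoyant unit weight γ' = γ_sat − γ_w while the driving shear stress uses γ_sat:
FS = [c' + γ' z cos²β tanφ'] / [γ_sat z sinβ cosβ]
γ' = 21.3 − 9.81 = 11.49 kN/m³
Numerator = 7.2 + 11.49·4.6·cos²39.1°·tan33.0° = 7.2 + 11.49·4.6·0.6022·0.6494 = 27.871 kPa
Denominator = 21.3·4.6·sin39.1°·cos39.1° = 21.3·4.6·0.6307·0.7760 = 47.955 kPa
FS = 27.871 / 47.955 = 0.581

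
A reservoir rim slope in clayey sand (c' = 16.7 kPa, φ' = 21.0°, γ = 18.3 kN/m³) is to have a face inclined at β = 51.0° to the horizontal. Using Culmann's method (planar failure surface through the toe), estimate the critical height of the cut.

H_c = 19.77 m

Culmann's analysis gives the critical failure plane at α_cr = (β + φ')/2 = (51.0 + 21.0)/2 = 36.0°, and the critical height
H_c = (4c'/γ) · sinβ cosφ' / [1 − cos(β − φ')]
    = (4·16.7/18.3) · sin51.0°·cos21.0° / [1 − cos(30.0°)]
    = 3.650 · 0.7771·0.9336 / [1 − 0.8660]
    = 3.650 · 0.7255 / 0.1340
    = 19.77 m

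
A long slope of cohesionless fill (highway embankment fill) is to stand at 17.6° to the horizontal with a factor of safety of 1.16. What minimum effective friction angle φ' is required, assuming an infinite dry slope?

FS = tanφ'/tanβ ⇒ tanφ' = FS · tanβ = 1.16 · tan17.6° = 0.3680
φ' = arctan(0.3680) = 20.20°

φ' = 20.2°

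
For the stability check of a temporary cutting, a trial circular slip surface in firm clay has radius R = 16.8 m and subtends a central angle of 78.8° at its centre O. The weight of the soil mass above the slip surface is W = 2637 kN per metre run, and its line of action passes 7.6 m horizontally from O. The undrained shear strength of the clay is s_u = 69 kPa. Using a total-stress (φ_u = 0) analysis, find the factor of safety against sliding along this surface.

Taking moments about the centre O, the resisting moment is provided by the undrained shear strength acting along the arc:
Arc length L_a = R·θ = 16.8·(78.8°·π/180) = 16.8·1.3753 = 23.11 m
M_R = s_u·L_a·R = 69·23.11·16.8 = 26783.7 kN·m/m
M_D = W·d = 2637·7.6 = 20041.2 kN·m/m
FS = M_R / M_D = 26783.7 / 20041.2 = 1.336

FS = 1.34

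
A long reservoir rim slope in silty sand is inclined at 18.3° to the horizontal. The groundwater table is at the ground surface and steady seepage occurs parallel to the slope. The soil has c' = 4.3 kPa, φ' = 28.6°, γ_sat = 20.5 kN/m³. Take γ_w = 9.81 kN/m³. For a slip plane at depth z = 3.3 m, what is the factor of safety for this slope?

With seepage parallel to the slope and the water table at the surface, the effective normal stress on the slip plane uses the buoyant unit weight γ' = γ_sat − γ_w while the driving shear stress uses γ_sat:
FS = [c' + γ' z cos²β tanφ'] / [γ_sat z sinβ cosβ]
γ' = 20.5 − 9.81 = 10.69 kN/m³
Numerator = 4.3 + 10.69·3.3·cos²18.3°·tan28.6° = 4.3 + 10.69·3.3·0.9014·0.5452 = 21.637 kPa
Denominator = 20.5·3.3·sin18.3°·cos18.3° = 20.5·3.3·0.3140·0.9494 = 20.167 kPa
FS = 21.637 / 20.167 = 1.073

FS = 1.07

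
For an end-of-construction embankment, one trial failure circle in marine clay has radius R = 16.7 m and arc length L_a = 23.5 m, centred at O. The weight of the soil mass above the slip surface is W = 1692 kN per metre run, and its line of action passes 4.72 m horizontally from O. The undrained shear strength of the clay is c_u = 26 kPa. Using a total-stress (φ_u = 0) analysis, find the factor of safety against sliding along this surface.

Taking moments about the centre O, the resisting moment is provided by the undrained shear strength acting along the arc:
M_R = c_u·L_a·R = 26·23.50·16.7 = 10203.7 kN·m/m
M_D = W·d = 1692·4.72 = 7986.2 kN·m/m
FS = M_R / M_D = 10203.7 / 7986.2 = 1.278

FS = 1.28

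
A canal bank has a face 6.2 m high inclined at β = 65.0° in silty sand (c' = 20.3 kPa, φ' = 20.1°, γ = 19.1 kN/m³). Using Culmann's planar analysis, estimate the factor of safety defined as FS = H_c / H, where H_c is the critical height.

H_c = (4c'/γ) · sinβ cosφ' / [1 − cos(β − φ')]
    = (4·20.3/19.1) · sin65.0°·cos20.1° / [1 − cos44.9°]
    = 4.251 · 0.8511 / 0.2917 = 12.41 m
FS = H_c / H = 12.41 / 6.2 = 2.001

FS = 2.00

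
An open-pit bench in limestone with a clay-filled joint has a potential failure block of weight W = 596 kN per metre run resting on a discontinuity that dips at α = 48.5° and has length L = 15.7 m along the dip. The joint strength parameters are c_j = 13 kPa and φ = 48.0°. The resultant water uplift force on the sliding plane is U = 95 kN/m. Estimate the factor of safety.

Resolving the block weight along and normal to the plane and applying the Mohr–Coulomb strength on the joint:
N' = W cosα − U = 596·cos48.5° − 95 = 299.9 kN/m
Driving force T = W sinα = 596·sin48.5° = 446.4 kN/m
Resisting force R = c_j·L + N'·tanφ = 13·15.7 + 299.9·tan48.0° = 204.1 + 333.1 = 537.2 kN/m
FS = R / T = 537.2 / 446.4 = 1.203

FS = 1.20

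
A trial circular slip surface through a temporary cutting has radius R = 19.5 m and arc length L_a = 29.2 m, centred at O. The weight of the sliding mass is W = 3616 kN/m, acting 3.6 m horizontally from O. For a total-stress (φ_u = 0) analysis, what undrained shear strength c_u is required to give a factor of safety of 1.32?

FS = c_u·L_a·R / (W·d), so c_u = FS·W·d / (L_a·R).
c_u = 1.32·3616·3.6 / (29.20·19.5) = 17183.2 / 569.40 = 30.18 kPa

c_u = 30.2 kPa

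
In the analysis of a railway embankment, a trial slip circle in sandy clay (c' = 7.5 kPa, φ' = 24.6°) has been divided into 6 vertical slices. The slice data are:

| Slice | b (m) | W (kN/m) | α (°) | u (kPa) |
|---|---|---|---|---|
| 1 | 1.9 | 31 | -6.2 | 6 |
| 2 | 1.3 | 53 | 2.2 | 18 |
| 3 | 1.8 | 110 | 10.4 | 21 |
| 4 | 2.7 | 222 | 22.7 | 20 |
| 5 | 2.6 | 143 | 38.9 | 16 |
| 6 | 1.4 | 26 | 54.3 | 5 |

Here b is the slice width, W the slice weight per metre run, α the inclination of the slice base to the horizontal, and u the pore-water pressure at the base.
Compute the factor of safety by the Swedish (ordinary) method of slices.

Ordinary method of slices: FS = Σ[c'·Δl_i + (W_i cosα_i − u_i·Δl_i)·tanφ'] / Σ W_i sinα_i, with Δl_i = b_i / cosα_i.
Slice 1: Δl = 1.9/cos(-6.2°) = 1.911 m; N'_1 = 31·cos(-6.2°) − 6·1.911 = 19.4; c'Δl = 14.33; W sinα = -3.3
Slice 2: Δl = 1.3/cos2.2° = 1.301 m; N'_2 = 53·cos2.2° − 18·1.301 = 29.5; c'Δl = 9.76; W sinα = 2.0
Slice 3: Δl = 1.8/cos10.4° = 1.830 m; N'_3 = 110·cos10.4° − 21·1.830 = 69.8; c'Δl = 13.73; W sinα = 19.9
Slice 4: Δl = 2.7/cos22.7° = 2.927 m; N'_4 = 222·cos22.7° − 20·2.927 = 146.3; c'Δl = 21.95; W sinα = 85.7
Slice 5: Δl = 2.6/cos38.9° = 3.341 m; N'_5 = 143·cos38.9° − 16·3.341 = 57.8; c'Δl = 25.06; W sinα = 89.8
Slice 6: Δl = 1.4/cos54.3° = 2.399 m; N'_6 = 26·cos54.3° − 5·2.399 = 3.2; c'Δl = 17.99; W sinα = 21.1
Σc'Δl = 102.8 kN/m; ΣN' = 325.9 kN/m; ΣW sinα = 215.1 kN/m
Resisting = 102.8 + 325.9·tan24.6° = 102.8 + 149.2 = 252.0 kN/m
FS = 252.0 / 215.1 = 1.172

FS = 1.17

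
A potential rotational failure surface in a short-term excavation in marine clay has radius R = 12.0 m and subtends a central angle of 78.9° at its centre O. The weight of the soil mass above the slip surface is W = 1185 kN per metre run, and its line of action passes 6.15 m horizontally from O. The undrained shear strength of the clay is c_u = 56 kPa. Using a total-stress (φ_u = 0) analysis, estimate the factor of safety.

FS = 1.52

Taking moments about the centre O, the resisting moment is provided by the undrained shear strength acting along the arc:
Arc length L_a = R·θ = 12.0·(78.9°·π/180) = 12.0·1.3771 = 16.52 m
M_R = c_u·L_a·R = 56·16.52·12.0 = 11104.7 kN·m/m
M_D = W·d = 1185·6.15 = 7287.8 kN·m/m
FS = M_R / M_D = 11104.7 / 7287.8 = 1.524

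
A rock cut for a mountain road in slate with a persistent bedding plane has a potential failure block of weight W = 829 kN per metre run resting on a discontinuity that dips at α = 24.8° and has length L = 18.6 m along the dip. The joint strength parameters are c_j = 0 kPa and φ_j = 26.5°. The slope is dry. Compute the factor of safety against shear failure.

Resolving the block weight along and normal to the plane and applying the Mohr–Coulomb strength on the joint:
N' = W cosα = 829·cos24.8° = 752.5 kN/m
Driving force T = W sinα = 829·sin24.8° = 347.7 kN/m
Resisting force R = c_j·L + N'·tanφ_j = 0·18.6 + 752.5·tan26.5° = 0.0 + 375.2 = 375.2 kN/m
FS = R / T = 375.2 / 347.7 = 1.079

FS = 1.08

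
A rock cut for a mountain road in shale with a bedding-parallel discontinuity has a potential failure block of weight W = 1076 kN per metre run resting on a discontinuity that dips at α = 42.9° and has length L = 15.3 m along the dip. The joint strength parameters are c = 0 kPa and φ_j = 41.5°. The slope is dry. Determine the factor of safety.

Resolving the block weight along and normal to the plane and applying the Mohr–Coulomb strength on the joint:
N' = W cosα = 1076·cos42.9° = 788.2 kN/m
Driving force T = W sinα = 1076·sin42.9° = 732.5 kN/m
Resisting force R = c·L + N'·tanφ_j = 0·15.3 + 788.2·tan41.5° = 0.0 + 697.4 = 697.4 kN/m
FS = R / T = 697.4 / 732.5 = 0.952

FS = 0.95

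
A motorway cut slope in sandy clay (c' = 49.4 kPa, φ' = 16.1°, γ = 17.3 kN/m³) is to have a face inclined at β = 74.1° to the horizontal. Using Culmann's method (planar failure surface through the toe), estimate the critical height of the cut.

Culmann's analysis gives the critical failure plane at α_cr = (β + φ')/2 = (74.1 + 16.1)/2 = 45.1°, and the critical height
H_c = (4c'/γ) · sinβ cosφ' / [1 − cos(β − φ')]
    = (4·49.4/17.3) · sin74.1°·cos16.1° / [1 − cos(58.0°)]
    = 11.422 · 0.9617·0.9608 / [1 − 0.5299]
    = 11.422 · 0.9240 / 0.4701
    = 22.45 m

H_c = 22.45 m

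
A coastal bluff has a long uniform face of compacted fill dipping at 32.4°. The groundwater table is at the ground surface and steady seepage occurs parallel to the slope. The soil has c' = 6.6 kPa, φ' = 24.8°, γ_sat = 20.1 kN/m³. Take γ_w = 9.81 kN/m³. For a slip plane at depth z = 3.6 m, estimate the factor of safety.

FS = 0.57

With seepage parallel to the slope and the water table at the surface, the effective normal stress on the slip plane uses the buoyant unit weight γ' = γ_sat − γ_w while the driving shear stress uses γ_sat:
FS = [c' + γ' z cos²β tanφ'] / [γ_sat z sinβ cosβ]
γ' = 20.1 − 9.81 = 10.29 kN/m³
Numerator = 6.6 + 10.29·3.6·cos²32.4°·tan24.8° = 6.6 + 10.29·3.6·0.7129·0.4621 = 18.802 kPa
Denominator = 20.1·3.6·sin32.4°·cos32.4° = 20.1·3.6·0.5358·0.8443 = 32.737 kPa
FS = 18.802 / 32.737 = 0.574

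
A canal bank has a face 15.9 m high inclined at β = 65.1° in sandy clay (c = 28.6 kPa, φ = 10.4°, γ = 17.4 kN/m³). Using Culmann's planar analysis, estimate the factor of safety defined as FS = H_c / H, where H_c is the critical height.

H_c = (4c/γ) · sinβ cosφ / [1 − cos(β − φ)]
    = (4·28.6/17.4) · sin65.1°·cos10.4° / [1 − cos54.7°]
    = 6.575 · 0.8921 / 0.4221 = 13.89 m
FS = H_c / H = 13.89 / 15.9 = 0.874

FS = 0.87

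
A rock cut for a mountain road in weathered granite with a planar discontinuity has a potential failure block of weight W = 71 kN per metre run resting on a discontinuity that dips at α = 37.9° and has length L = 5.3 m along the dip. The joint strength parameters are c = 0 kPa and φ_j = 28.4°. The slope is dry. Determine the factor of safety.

Resolving the block weight along and normal to the plane and applying the Mohr–Coulomb strength on the joint:
N' = W cosα = 71·cos37.9° = 56.0 kN/m
Driving force T = W sinα = 71·sin37.9° = 43.6 kN/m
Resisting force R = c·L + N'·tanφ_j = 0·5.3 + 56.0·tan28.4° = 0.0 + 30.3 = 30.3 kN/m
FS = R / T = 30.3 / 43.6 = 0.695

FS = 0.69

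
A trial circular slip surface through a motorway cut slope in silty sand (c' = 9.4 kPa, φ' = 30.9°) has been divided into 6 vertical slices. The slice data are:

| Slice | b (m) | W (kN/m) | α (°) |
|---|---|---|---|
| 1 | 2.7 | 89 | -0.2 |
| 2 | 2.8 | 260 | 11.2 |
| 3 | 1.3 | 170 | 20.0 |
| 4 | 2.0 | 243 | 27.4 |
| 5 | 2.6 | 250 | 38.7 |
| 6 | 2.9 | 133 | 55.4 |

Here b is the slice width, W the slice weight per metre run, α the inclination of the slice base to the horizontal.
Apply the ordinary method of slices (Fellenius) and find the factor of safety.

FS = 1.56

Ordinary method of slices: FS = Σ[c'·Δl_i + (W_i cosα_i)·tanφ'] / Σ W_i sinα_i, with Δl_i = b_i / cosα_i.
Slice 1: Δl = 2.7/cos(-0.2°) = 2.700 m; N'_1 = 89·cos(-0.2°) = 89.0; c'Δl = 25.38; W sinα = -0.3
Slice 2: Δl = 2.8/cos11.2° = 2.854 m; N'_2 = 260·cos11.2° = 255.0; c'Δl = 26.83; W sinα = 50.5
Slice 3: Δl = 1.3/cos20.0° = 1.383 m; N'_3 = 170·cos20.0° = 159.7; c'Δl = 13.00; W sinα = 58.1
Slice 4: Δl = 2.0/cos27.4° = 2.253 m; N'_4 = 243·cos27.4° = 215.7; c'Δl = 21.18; W sinα = 111.8
Slice 5: Δl = 2.6/cos38.7° = 3.331 m; N'_5 = 250·cos38.7° = 195.1; c'Δl = 31.32; W sinα = 156.3
Slice 6: Δl = 2.9/cos55.4° = 5.107 m; N'_6 = 133·cos55.4° = 75.5; c'Δl = 48.01; W sinα = 109.5
Σc'Δl = 165.7 kN/m; ΣN' = 990.2 kN/m; ΣW sinα = 486.0 kN/m
Resisting = 165.7 + 990.2·tan30.9° = 165.7 + 592.6 = 758.3 kN/m
FS = 758.3 / 486.0 = 1.560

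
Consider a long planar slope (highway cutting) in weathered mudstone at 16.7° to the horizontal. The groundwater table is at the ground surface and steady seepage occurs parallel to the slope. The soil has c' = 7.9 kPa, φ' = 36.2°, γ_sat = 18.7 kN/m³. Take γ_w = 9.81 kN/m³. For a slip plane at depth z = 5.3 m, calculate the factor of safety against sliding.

FS = 1.45

With seepage parallel to the slope and the water table at the surface, the effective normal stress on the slip plane uses the buoyant unit weight γ' = γ_sat − γ_w while the driving shear stress uses γ_sat:
FS = [c' + γ' z cos²β tanφ'] / [γ_sat z sinβ cosβ]
γ' = 18.7 − 9.81 = 8.89 kN/m³
Numerator = 7.9 + 8.89·5.3·cos²16.7°·tan36.2° = 7.9 + 8.89·5.3·0.9174·0.7319 = 39.537 kPa
Denominator = 18.7·5.3·sin16.7°·cos16.7° = 18.7·5.3·0.2874·0.9578 = 27.279 kPa
FS = 39.537 / 27.279 = 1.449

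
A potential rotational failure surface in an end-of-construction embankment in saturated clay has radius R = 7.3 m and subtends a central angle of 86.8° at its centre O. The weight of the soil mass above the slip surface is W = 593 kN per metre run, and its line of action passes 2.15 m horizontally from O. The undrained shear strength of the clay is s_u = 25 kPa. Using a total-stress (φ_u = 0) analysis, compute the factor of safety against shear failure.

FS = 1.58

Taking moments about the centre O, the resisting moment is provided by the undrained shear strength acting along the arc:
Arc length L_a = R·θ = 7.3·(86.8°·π/180) = 7.3·1.5149 = 11.06 m
M_R = s_u·L_a·R = 25·11.06·7.3 = 2018.3 kN·m/m
M_D = W·d = 593·2.15 = 1275.0 kN·m/m
FS = M_R / M_D = 2018.3 / 1275.0 = 1.583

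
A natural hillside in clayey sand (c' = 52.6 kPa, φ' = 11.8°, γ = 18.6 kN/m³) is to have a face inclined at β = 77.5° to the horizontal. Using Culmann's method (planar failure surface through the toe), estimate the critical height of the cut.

Culmann's analysis gives the critical failure plane at α_cr = (β + φ')/2 = (77.5 + 11.8)/2 = 44.6°, and the critical height
H_c = (4c'/γ) · sinβ cosφ' / [1 − cos(β − φ')]
    = (4·52.6/18.6) · sin77.5°·cos11.8° / [1 − cos(65.7°)]
    = 11.312 · 0.9763·0.9789 / [1 − 0.4115]
    = 11.312 · 0.9557 / 0.5885
    = 18.37 m

H_c = 18.37 m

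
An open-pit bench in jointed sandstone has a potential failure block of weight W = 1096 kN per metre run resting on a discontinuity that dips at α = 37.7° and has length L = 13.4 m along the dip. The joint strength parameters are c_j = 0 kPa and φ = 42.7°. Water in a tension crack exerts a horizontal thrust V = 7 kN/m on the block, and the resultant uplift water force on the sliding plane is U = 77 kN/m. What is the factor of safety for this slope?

FS = 1.07

Resolving the block weight along and normal to the plane and applying the Mohr–Coulomb strength on the joint:
N' = W cosα − U − V sinα = 1096·cos37.7° − 77 − 7·sin37.7° = 785.9 kN/m
Driving force T = W sinα + V cosα = 1096·sin37.7° + 7·cos37.7° = 675.8 kN/m
Resisting force R = c_j·L + N'·tanφ = 0·13.4 + 785.9·tan42.7° = 0.0 + 725.2 = 725.2 kN/m
FS = R / T = 725.2 / 675.8 = 1.073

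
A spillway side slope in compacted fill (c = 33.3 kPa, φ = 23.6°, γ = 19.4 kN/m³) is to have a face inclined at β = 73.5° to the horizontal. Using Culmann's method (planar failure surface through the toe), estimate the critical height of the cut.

H_c = 16.95 m

Culmann's analysis gives the critical failure plane at α_cr = (β + φ)/2 = (73.5 + 23.6)/2 = 48.5°, and the critical height
H_c = (4c/γ) · sinβ cosφ / [1 − cos(β − φ)]
    = (4·33.3/19.4) · sin73.5°·cos23.6° / [1 − cos(49.9°)]
    = 6.866 · 0.9588·0.9164 / [1 − 0.6441]
    = 6.866 · 0.8786 / 0.3559
    = 16.95 m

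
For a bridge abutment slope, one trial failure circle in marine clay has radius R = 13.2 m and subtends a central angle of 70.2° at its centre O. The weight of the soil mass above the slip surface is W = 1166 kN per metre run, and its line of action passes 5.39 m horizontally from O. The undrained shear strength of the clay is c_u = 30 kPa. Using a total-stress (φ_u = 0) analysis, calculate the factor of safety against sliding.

FS = 1.02

Taking moments about the centre O, the resisting moment is provided by the undrained shear strength acting along the arc:
Arc length L_a = R·θ = 13.2·(70.2°·π/180) = 13.2·1.2252 = 16.17 m
M_R = c_u·L_a·R = 30·16.17·13.2 = 6404.5 kN·m/m
M_D = W·d = 1166·5.39 = 6284.7 kN·m/m
FS = M_R / M_D = 6404.5 / 6284.7 = 1.019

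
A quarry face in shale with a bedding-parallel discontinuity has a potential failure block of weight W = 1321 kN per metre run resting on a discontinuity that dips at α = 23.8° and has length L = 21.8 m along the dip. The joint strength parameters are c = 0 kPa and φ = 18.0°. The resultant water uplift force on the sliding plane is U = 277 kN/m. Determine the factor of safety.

FS = 0.57

Resolving the block weight along and normal to the plane and applying the Mohr–Coulomb strength on the joint:
N' = W cosα − U = 1321·cos23.8° − 277 = 931.7 kN/m
Driving force T = W sinα = 1321·sin23.8° = 533.1 kN/m
Resisting force R = c·L + N'·tanφ = 0·21.8 + 931.7·tan18.0° = 0.0 + 302.7 = 302.7 kN/m
FS = R / T = 302.7 / 533.1 = 0.568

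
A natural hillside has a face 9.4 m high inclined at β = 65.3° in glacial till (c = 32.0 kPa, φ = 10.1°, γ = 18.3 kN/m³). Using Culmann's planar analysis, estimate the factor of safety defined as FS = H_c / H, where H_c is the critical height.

H_c = (4c/γ) · sinβ cosφ / [1 − cos(β − φ)]
    = (4·32.0/18.3) · sin65.3°·cos10.1° / [1 − cos55.2°]
    = 6.995 · 0.8944 / 0.4293 = 14.57 m
FS = H_c / H = 14.57 / 9.4 = 1.550

FS = 1.55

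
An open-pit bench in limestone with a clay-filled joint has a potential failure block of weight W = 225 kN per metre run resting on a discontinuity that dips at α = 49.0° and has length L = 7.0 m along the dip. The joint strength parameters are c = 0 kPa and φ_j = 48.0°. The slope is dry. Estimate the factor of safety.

FS = 0.97

Resolving the block weight along and normal to the plane and applying the Mohr–Coulomb strength on the joint:
N' = W cosα = 225·cos49.0° = 147.6 kN/m
Driving force T = W sinα = 225·sin49.0° = 169.8 kN/m
Resisting force R = c·L + N'·tanφ_j = 0·7.0 + 147.6·tan48.0° = 0.0 + 163.9 = 163.9 kN/m
FS = R / T = 163.9 / 169.8 = 0.965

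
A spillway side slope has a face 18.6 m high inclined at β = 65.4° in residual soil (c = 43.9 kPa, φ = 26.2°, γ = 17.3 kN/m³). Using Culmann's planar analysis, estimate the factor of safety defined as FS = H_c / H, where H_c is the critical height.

FS = 1.98

H_c = (4c/γ) · sinβ cosφ / [1 − cos(β − φ)]
    = (4·43.9/17.3) · sin65.4°·cos26.2° / [1 − cos39.2°]
    = 10.150 · 0.8158 / 0.2251 = 36.79 m
FS = H_c / H = 36.79 / 18.6 = 1.978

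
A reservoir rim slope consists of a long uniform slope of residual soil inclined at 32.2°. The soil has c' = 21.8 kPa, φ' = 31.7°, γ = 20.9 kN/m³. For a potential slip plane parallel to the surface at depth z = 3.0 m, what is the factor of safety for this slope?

For an infinite slope with a slip plane parallel to the surface (no pore pressure): FS = [c' + γz cos²β tanφ'] / [γz sinβ cosβ].
γz = 20.9·3.0 = 62.70 kN/m²
Numerator = 21.8 + 62.70·cos²32.2°·tan31.7° = 21.8 + 62.70·0.7160·0.6176 = 49.528 kPa
Denominator = 62.70·sin32.2°·cos32.2° = 62.70·0.5329·0.8462 = 28.272 kPa
FS = 49.528 / 28.272 = 1.752

FS = 1.75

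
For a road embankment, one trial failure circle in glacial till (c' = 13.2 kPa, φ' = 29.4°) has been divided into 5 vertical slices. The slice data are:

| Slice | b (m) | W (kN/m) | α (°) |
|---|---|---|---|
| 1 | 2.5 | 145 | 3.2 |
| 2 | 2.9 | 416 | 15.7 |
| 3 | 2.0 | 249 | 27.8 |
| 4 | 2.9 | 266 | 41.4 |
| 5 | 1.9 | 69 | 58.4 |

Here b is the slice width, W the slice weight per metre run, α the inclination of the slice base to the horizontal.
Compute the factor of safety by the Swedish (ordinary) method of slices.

Ordinary method of slices: FS = Σ[c'·Δl_i + (W_i cosα_i)·tanφ'] / Σ W_i sinα_i, with Δl_i = b_i / cosα_i.
Slice 1: Δl = 2.5/cos3.2° = 2.504 m; N'_1 = 145·cos3.2° = 144.8; c'Δl = 33.05; W sinα = 8.1
Slice 2: Δl = 2.9/cos15.7° = 3.012 m; N'_2 = 416·cos15.7° = 400.5; c'Δl = 39.76; W sinα = 112.6
Slice 3: Δl = 2.0/cos27.8° = 2.261 m; N'_3 = 249·cos27.8° = 220.3; c'Δl = 29.84; W sinα = 116.1
Slice 4: Δl = 2.9/cos41.4° = 3.866 m; N'_4 = 266·cos41.4° = 199.5; c'Δl = 51.03; W sinα = 175.9
Slice 5: Δl = 1.9/cos58.4° = 3.626 m; N'_5 = 69·cos58.4° = 36.2; c'Δl = 47.86; W sinα = 58.8
Σc'Δl = 201.6 kN/m; ΣN' = 1001.2 kN/m; ΣW sinα = 471.5 kN/m
Resisting = 201.6 + 1001.2·tan29.4° = 201.6 + 564.1 = 765.7 kN/m
FS = 765.7 / 471.5 = 1.624

FS = 1.62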